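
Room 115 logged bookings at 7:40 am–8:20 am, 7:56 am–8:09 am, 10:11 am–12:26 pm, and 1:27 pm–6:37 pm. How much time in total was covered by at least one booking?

Merged: 7:40 am–8:20 am, 10:11 am–12:26 pm, 1:27 pm–6:37 pm.
Lengths: 40 min + 2 h 15 min + 5 h 10 min = 8 h 5 min.

8 h 5 min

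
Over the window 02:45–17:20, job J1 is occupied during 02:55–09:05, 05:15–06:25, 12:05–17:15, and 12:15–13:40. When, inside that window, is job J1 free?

The merged coverage is 02:55–09:05, 12:05–17:15.
Gaps within 02:45–17:20: 02:45–02:55, 09:05–12:05, 17:15–17:20.

02:45–02:55, 09:05–12:05, 17:15–17:20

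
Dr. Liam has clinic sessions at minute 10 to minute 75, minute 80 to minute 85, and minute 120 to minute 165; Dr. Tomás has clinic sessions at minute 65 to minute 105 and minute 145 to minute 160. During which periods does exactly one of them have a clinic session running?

A but not B: minute 10 to minute 65, minute 120 to minute 145, minute 160 to minute 165.
B but not A: minute 75 to minute 80, minute 85 to minute 105.
Combining gives A △ B.

minute 10 to minute 65, minute 75 to minute 80, minute 85 to minute 105, minute 120 to minute 145, minute 160 to minute 165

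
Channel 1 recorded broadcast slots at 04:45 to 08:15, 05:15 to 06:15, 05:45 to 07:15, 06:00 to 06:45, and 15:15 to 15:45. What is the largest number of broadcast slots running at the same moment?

Sweep endpoints in order; track running count of active intervals.
Peak of 4 reached at 06:00.

4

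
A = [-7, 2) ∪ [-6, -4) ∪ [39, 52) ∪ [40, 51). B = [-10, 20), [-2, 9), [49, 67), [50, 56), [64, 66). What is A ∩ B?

[-7, 2) ∪ [49, 52)

Merge the first list: [-7, 2), [39, 52).
Merge the second list: [-10, 20), [49, 67).
[-7, 2) overlaps B on [-7, 2).
[39, 52) overlaps B on [49, 52).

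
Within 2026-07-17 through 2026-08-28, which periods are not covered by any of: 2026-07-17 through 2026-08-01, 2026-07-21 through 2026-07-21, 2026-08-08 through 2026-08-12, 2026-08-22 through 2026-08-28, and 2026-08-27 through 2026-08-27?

2026-08-02 through 2026-08-07, 2026-08-13 through 2026-08-21

The merged coverage is 2026-07-17 through 2026-08-01, 2026-08-08 through 2026-08-12, 2026-08-22 through 2026-08-28.
Gaps within 2026-07-17 through 2026-08-28: 2026-08-02 through 2026-08-07, 2026-08-13 through 2026-08-21.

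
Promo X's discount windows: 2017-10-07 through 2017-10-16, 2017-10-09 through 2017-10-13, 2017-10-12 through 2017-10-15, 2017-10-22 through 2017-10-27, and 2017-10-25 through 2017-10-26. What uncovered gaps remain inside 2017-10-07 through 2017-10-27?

2017-10-17 through 2017-10-21

Covered (merged): 2017-10-07 through 2017-10-16, 2017-10-22 through 2017-10-27.
Gaps within 2017-10-07 through 2017-10-27: 2017-10-17 through 2017-10-21.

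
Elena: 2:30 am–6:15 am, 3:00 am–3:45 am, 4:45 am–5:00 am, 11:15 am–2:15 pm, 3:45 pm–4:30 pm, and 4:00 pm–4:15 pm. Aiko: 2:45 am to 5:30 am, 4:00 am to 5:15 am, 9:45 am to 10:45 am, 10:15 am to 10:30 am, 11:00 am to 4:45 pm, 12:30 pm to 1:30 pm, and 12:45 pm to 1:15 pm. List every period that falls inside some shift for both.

2:45 am-5:30 am, 11:15 am-2:15 pm, 3:45 pm-4:30 pm

A, merged: 2:30 am-6:15 am, 11:15 am-2:15 pm, 3:45 pm-4:30 pm.
B, merged: 2:45 am-5:30 am, 9:45 am-10:45 am, 11:00 am-4:45 pm.
2:30 am-6:15 am overlaps B on 2:45 am-5:30 am.
11:15 am-2:15 pm overlaps B on 11:15 am-2:15 pm.
3:45 pm-4:30 pm overlaps B on 3:45 pm-4:30 pm.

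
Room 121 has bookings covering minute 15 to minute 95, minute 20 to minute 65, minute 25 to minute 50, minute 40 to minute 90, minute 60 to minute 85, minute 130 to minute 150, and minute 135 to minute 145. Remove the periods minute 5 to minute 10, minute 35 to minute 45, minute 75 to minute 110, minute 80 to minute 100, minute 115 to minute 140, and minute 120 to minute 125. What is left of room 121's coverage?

A, merged: minute 15 to minute 95, minute 130 to minute 150.
B, merged: minute 5 to minute 10, minute 35 to minute 45, minute 75 to minute 110, minute 115 to minute 140.
minute 15 to minute 95 minus B → minute 15 to minute 35, minute 45 to minute 75.
minute 130 to minute 150 minus B → minute 140 to minute 150.

minute 15 to minute 35, minute 45 to minute 75, minute 140 to minute 150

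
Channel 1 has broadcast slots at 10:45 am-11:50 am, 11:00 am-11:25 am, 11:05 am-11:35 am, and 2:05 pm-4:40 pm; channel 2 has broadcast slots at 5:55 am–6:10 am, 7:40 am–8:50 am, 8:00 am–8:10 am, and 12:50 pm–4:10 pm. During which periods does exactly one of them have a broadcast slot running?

5:55 am–6:10 am, 7:40 am–8:50 am, 10:45 am–11:50 am, 12:50 pm–2:05 pm, 4:10 pm–4:40 pm

A, merged: 10:45 am–11:50 am, 2:05 pm–4:40 pm.
B, merged: 5:55 am–6:10 am, 7:40 am–8:50 am, 12:50 pm–4:10 pm.
A but not B: 10:45 am–11:50 am, 4:10 pm–4:40 pm.
B but not A: 5:55 am–6:10 am, 7:40 am–8:50 am, 12:50 pm–2:05 pm.
Combining gives A △ B.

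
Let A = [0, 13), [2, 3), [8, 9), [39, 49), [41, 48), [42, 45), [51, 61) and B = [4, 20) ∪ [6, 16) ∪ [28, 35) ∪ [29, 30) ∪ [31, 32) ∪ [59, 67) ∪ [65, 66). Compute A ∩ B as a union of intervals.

[4, 13) ∪ [59, 61)

A, merged: [0, 13), [39, 49), [51, 61).
B, merged: [4, 20), [28, 35), [59, 67).
[0, 13) meets the second set on [4, 13).
[39, 49): no overlap with the second set.
[51, 61) meets the second set on [59, 61).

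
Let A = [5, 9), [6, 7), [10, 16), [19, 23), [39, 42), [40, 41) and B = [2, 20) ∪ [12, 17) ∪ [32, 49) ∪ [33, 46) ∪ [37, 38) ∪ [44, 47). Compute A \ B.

[20, 23)

First set merges to [5, 9), [10, 16), [19, 23), [39, 42).
Second set merges to [2, 20), [32, 49).
[5, 9) lies entirely inside B → drops out.
[10, 16) lies entirely inside B → drops out.
[19, 23) with B removed leaves [20, 23).
[39, 42) lies entirely inside B → drops out.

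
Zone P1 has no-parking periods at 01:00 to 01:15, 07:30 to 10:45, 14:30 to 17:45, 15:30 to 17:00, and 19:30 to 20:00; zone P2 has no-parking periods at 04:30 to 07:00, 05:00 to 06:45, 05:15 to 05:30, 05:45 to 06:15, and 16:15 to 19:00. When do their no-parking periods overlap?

A, merged: 01:00–01:15, 07:30–10:45, 14:30–17:45, 19:30–20:00.
B, merged: 04:30–07:00, 16:15–19:00.
01:00–01:15 falls entirely outside B.
07:30–10:45 falls entirely outside B.
14:30–17:45 overlaps B on 16:15–17:45.
19:30–20:00 falls entirely outside B.

16:15–17:45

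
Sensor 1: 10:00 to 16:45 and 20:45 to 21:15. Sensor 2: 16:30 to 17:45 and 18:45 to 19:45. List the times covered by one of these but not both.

A but not B: 10:00–16:30, 20:45–21:15.
B but not A: 16:45–17:45, 18:45–19:45.
Combining gives A △ B.

10:00–16:30, 16:45–17:45, 18:45–19:45, 20:45–21:15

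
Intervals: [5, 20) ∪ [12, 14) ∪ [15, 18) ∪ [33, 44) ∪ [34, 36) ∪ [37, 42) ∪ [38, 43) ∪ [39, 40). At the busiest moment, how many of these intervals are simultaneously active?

4

Sweep endpoints in order; track running count of active intervals.
Peak of 4 reached at 39.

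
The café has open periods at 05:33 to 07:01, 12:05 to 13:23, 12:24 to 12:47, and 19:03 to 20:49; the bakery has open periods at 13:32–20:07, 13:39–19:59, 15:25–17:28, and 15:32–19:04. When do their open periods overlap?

Merge the first list: 05:33–07:01, 12:05–13:23, 19:03–20:49.
Merge the second list: 13:32–20:07.
05:33–07:01 meets no B interval.
12:05–13:23 meets no B interval.
19:03–20:49 ∩ B → 19:03–20:07.

19:03–20:07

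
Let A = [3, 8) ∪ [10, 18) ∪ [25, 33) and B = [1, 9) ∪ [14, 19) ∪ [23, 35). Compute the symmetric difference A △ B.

A \ B = [10, 14).
B \ A = [1, 3), [8, 9), [18, 19), [23, 25), [33, 35).
Union of the two gives the symmetric difference.

[1, 3) ∪ [8, 9) ∪ [10, 14) ∪ [18, 19) ∪ [23, 25) ∪ [33, 35)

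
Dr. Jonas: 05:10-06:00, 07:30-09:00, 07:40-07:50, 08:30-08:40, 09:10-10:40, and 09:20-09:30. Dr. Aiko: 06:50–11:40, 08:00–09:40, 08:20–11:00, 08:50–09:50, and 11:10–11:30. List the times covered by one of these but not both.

A, merged: 05:10–06:00, 07:30–09:00, 09:10–10:40.
B, merged: 06:50–11:40.
A \ B = 05:10–06:00.
B \ A = 06:50–07:30, 09:00–09:10, 10:40–11:40.
Union of the two gives the symmetric difference.

05:10–06:00, 06:50–07:30, 09:00–09:10, 10:40–11:40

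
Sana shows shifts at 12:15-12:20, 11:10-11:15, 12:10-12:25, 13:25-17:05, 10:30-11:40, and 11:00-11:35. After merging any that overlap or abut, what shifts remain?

Sort by start: 10:30-11:40, 11:00-11:35, 11:10-11:15, 12:10-12:25, 12:15-12:20, 13:25-17:05.
11:00-11:35 overlaps/touches 10:30-11:40 → extend to 10:30-11:40.
11:10-11:15 overlaps/touches 10:30-11:40 → extend to 10:30-11:40.
12:10-12:25 is disjoint → start new block.
12:15-12:20 overlaps/touches 12:10-12:25 → extend to 12:10-12:25.
13:25-17:05 is disjoint → start new block.

10:30-11:40, 12:10-12:25, 13:25-17:05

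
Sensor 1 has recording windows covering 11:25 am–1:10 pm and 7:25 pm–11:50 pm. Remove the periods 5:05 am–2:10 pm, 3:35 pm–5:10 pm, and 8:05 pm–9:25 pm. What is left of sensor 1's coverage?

7:25 pm–8:05 pm, 9:25 pm–11:50 pm

11:25 am–1:10 pm: fully covered by B → removed.
7:25 pm–11:50 pm minus B → 7:25 pm–8:05 pm, 9:25 pm–11:50 pm.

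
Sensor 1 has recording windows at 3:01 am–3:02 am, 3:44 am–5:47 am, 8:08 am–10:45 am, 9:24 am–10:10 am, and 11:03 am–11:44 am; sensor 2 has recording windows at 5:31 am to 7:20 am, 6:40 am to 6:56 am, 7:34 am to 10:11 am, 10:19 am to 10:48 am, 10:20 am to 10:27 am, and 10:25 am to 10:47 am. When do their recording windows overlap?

First set merges to 3:01 am-3:02 am, 3:44 am-5:47 am, 8:08 am-10:45 am, 11:03 am-11:44 am.
Second set merges to 5:31 am-7:20 am, 7:34 am-10:11 am, 10:19 am-10:48 am.
3:01 am-3:02 am falls entirely outside B.
3:44 am-5:47 am overlaps B on 5:31 am-5:47 am.
8:08 am-10:45 am overlaps B on 8:08 am-10:11 am, 10:19 am-10:45 am.
11:03 am-11:44 am falls entirely outside B.

5:31 am-5:47 am, 8:08 am-10:11 am, 10:19 am-10:45 am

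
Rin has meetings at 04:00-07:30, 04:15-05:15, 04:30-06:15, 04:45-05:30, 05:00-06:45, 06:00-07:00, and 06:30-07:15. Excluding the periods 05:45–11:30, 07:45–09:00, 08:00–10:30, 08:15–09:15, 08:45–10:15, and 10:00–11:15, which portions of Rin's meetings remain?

First set merges to 04:00-07:30.
Second set merges to 05:45-11:30.
04:00-07:30 \ B = 04:00-05:45.

04:00-05:45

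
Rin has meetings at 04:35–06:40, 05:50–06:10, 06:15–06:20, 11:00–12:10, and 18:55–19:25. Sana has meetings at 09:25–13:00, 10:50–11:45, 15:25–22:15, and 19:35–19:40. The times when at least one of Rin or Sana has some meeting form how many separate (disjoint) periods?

First set merges to 04:35-06:40, 11:00-12:10, 18:55-19:25.
Second set merges to 09:25-13:00, 15:25-22:15.
A ∪ B = 04:35-06:40, 09:25-13:00, 15:25-22:15.
That is 3 disjoint pieces.

3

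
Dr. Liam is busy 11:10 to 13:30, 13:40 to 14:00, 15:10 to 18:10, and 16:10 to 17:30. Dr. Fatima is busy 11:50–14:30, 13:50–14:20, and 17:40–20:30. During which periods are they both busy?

First set merges to 11:10–13:30, 13:40–14:00, 15:10–18:10.
Second set merges to 11:50–14:30, 17:40–20:30.
11:10–13:30 overlaps B on 11:50–13:30.
13:40–14:00 overlaps B on 13:40–14:00.
15:10–18:10 overlaps B on 17:40–18:10.

11:50–13:30, 13:40–14:00, 17:40–18:10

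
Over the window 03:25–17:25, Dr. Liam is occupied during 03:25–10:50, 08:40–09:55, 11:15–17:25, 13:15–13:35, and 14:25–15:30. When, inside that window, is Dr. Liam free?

Covered (merged): 03:25-10:50, 11:15-17:25.
Gaps within 03:25-17:25: 10:50-11:15.

10:50-11:15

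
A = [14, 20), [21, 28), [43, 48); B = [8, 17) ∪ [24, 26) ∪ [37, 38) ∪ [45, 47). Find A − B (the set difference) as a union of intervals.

[17, 20) ∪ [21, 24) ∪ [26, 28) ∪ [43, 45) ∪ [47, 48)

[14, 20) \ B = [17, 20).
[21, 28) \ B = [21, 24), [26, 28).
[43, 48) \ B = [43, 45), [47, 48).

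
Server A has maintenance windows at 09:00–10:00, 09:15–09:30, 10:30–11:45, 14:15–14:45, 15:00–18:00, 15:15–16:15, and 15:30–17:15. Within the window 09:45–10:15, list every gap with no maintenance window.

After merging, the occupied span is 09:00–10:00, 10:30–11:45, 14:15–14:45, 15:00–18:00.
Gaps within 09:45–10:15: 10:00–10:15.

10:00–10:15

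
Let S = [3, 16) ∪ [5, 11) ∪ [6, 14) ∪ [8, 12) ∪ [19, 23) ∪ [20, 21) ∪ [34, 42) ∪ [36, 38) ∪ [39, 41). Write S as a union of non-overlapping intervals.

[3, 16) ∪ [19, 23) ∪ [34, 42)

[5, 11) overlaps/touches [3, 16) → extend to [3, 16).
[6, 14) overlaps/touches [3, 16) → extend to [3, 16).
[8, 12) overlaps/touches [3, 16) → extend to [3, 16).
[19, 23) is disjoint → start new block.
[20, 21) overlaps/touches [19, 23) → extend to [19, 23).
[34, 42) is disjoint → start new block.
[36, 38) overlaps/touches [34, 42) → extend to [34, 42).
[39, 41) overlaps/touches [34, 42) → extend to [34, 42).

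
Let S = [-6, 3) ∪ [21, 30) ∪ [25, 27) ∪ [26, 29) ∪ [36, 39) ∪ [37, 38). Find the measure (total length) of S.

21

Merged: [-6, 3), [21, 30), [36, 39).
Lengths: 9 + 9 + 3 = 21.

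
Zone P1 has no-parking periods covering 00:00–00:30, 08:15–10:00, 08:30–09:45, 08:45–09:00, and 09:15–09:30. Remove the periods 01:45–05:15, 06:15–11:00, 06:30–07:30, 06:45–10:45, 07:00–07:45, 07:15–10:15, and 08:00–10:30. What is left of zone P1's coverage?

00:00-00:30

Merge the first list: 00:00-00:30, 08:15-10:00.
Merge the second list: 01:45-05:15, 06:15-11:00.
00:00-00:30 is untouched.
08:15-10:00 lies entirely inside B → drops out.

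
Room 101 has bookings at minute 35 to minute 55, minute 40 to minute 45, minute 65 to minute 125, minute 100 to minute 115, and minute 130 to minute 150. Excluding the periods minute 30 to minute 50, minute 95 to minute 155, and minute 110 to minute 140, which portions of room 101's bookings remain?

A, merged: minute 35 to minute 55, minute 65 to minute 125, minute 130 to minute 150.
B, merged: minute 30 to minute 50, minute 95 to minute 155.
minute 35 to minute 55 with B removed leaves minute 50 to minute 55.
minute 65 to minute 125 with B removed leaves minute 65 to minute 95.
minute 130 to minute 150 lies entirely inside B → drops out.

minute 50 to minute 55, minute 65 to minute 95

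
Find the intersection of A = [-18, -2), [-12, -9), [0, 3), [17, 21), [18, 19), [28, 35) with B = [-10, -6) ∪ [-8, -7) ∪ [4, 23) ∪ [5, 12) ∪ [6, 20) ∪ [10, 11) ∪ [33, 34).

[-10, -6) ∪ [17, 21) ∪ [33, 34)

Merge the first list: [-18, -2), [0, 3), [17, 21), [28, 35).
Merge the second list: [-10, -6), [4, 23), [33, 34).
[-18, -2) meets the second set on [-10, -6).
[0, 3): no overlap with the second set.
[17, 21) meets the second set on [17, 21).
[28, 35) meets the second set on [33, 34).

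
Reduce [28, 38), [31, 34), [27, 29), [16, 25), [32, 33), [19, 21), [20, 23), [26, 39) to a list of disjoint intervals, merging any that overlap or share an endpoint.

[16, 25) ∪ [26, 39)

Sort by start: [16, 25), [19, 21), [20, 23), [26, 39), [27, 29), [28, 38), [31, 34), [32, 33).
[19, 21) overlaps/touches [16, 25) → extend to [16, 25).
[20, 23) overlaps/touches [16, 25) → extend to [16, 25).
[26, 39) is disjoint → start new block.
[27, 29) overlaps/touches [26, 39) → extend to [26, 39).
[28, 38) overlaps/touches [26, 39) → extend to [26, 39).
[31, 34) overlaps/touches [26, 39) → extend to [26, 39).
[32, 33) overlaps/touches [26, 39) → extend to [26, 39).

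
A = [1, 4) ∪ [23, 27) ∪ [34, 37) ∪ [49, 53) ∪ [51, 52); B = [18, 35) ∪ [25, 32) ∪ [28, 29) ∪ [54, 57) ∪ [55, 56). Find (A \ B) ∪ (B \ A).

Merge the first list: [1, 4), [23, 27), [34, 37), [49, 53).
Merge the second list: [18, 35), [54, 57).
A \ B = [1, 4), [35, 37), [49, 53).
B \ A = [18, 23), [27, 34), [54, 57).
Union of the two gives the symmetric difference.

[1, 4) ∪ [18, 23) ∪ [27, 34) ∪ [35, 37) ∪ [49, 53) ∪ [54, 57)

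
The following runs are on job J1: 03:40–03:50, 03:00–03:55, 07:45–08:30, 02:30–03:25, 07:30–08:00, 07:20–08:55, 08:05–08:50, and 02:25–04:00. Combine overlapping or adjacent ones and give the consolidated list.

02:25–04:00, 07:20–08:55

Sort by start: 02:25–04:00, 02:30–03:25, 03:00–03:55, 03:40–03:50, 07:20–08:55, 07:30–08:00, 07:45–08:30, 08:05–08:50.
02:30–03:25 overlaps/touches 02:25–04:00 → extend to 02:25–04:00.
03:00–03:55 overlaps/touches 02:25–04:00 → extend to 02:25–04:00.
03:40–03:50 overlaps/touches 02:25–04:00 → extend to 02:25–04:00.
07:20–08:55 is disjoint → start new block.
07:30–08:00 overlaps/touches 07:20–08:55 → extend to 07:20–08:55.
07:45–08:30 overlaps/touches 07:20–08:55 → extend to 07:20–08:55.
08:05–08:50 overlaps/touches 07:20–08:55 → extend to 07:20–08:55.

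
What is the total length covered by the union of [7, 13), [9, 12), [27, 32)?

Merged: [7, 13), [27, 32).
Lengths: 6 + 5 = 11.

11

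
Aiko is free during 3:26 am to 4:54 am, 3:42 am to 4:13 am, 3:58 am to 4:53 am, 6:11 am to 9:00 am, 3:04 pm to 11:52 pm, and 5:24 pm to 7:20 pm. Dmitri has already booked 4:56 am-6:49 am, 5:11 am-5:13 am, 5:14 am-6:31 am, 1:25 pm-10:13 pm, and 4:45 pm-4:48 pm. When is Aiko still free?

3:26 am-4:54 am, 6:49 am-9:00 am, 10:13 pm-11:52 pm

Merge the first list: 3:26 am-4:54 am, 6:11 am-9:00 am, 3:04 pm-11:52 pm.
Merge the second list: 4:56 am-6:49 am, 1:25 pm-10:13 pm.
3:26 am-4:54 am is untouched.
6:11 am-9:00 am with B removed leaves 6:49 am-9:00 am.
3:04 pm-11:52 pm with B removed leaves 10:13 pm-11:52 pm.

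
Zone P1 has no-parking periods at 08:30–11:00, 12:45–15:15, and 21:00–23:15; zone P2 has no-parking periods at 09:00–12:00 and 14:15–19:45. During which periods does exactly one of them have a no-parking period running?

08:30–09:00, 11:00–12:00, 12:45–14:15, 15:15–19:45, 21:00–23:15

Only in the first: 08:30–09:00, 12:45–14:15, 21:00–23:15.
Only in the second: 11:00–12:00, 15:15–19:45.
Together these are the periods covered by exactly one.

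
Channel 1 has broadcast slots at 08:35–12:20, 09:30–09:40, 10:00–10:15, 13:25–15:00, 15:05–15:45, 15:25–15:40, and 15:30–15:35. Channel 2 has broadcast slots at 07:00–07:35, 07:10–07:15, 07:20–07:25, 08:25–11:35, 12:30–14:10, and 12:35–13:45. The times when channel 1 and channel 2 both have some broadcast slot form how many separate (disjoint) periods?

Merge the first list: 08:35–12:20, 13:25–15:00, 15:05–15:45.
Merge the second list: 07:00–07:35, 08:25–11:35, 12:30–14:10.
A ∩ B = 08:35–11:35, 13:25–14:10.
That is 2 disjoint pieces.

2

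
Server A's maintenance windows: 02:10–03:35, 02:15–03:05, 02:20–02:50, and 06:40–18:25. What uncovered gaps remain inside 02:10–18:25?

03:35–06:40

Covered (merged): 02:10–03:35, 06:40–18:25.
Gaps within 02:10–18:25: 03:35–06:40.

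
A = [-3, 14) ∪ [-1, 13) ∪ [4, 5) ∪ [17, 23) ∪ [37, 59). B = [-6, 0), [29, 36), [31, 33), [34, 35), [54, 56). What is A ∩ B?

Merge the first list: [-3, 14), [17, 23), [37, 59).
Merge the second list: [-6, 0), [29, 36), [54, 56).
[-3, 14) overlaps B on [-3, 0).
[17, 23) falls entirely outside B.
[37, 59) overlaps B on [54, 56).

[-3, 0) ∪ [54, 56)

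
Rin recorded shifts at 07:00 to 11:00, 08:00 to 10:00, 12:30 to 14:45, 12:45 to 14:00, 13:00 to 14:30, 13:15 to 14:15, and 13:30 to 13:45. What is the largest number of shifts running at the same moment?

5

At 13:30, 5 of the intervals are simultaneously active.
No point has more.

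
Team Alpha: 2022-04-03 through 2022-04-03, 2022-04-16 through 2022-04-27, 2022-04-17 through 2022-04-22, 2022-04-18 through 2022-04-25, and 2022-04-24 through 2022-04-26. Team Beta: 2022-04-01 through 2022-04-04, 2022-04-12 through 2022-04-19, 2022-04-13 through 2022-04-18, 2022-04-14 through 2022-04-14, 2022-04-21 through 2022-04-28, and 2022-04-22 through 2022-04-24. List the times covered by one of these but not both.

2022-04-01 through 2022-04-02, 2022-04-04 through 2022-04-04, 2022-04-12 through 2022-04-15, 2022-04-20 through 2022-04-20, 2022-04-28 through 2022-04-28

Merge the first list: 2022-04-03 through 2022-04-03, 2022-04-16 through 2022-04-27.
Merge the second list: 2022-04-01 through 2022-04-04, 2022-04-12 through 2022-04-19, 2022-04-21 through 2022-04-28.
A but not B: 2022-04-20 through 2022-04-20.
B but not A: 2022-04-01 through 2022-04-02, 2022-04-04 through 2022-04-04, 2022-04-12 through 2022-04-15, 2022-04-28 through 2022-04-28.
Combining gives A △ B.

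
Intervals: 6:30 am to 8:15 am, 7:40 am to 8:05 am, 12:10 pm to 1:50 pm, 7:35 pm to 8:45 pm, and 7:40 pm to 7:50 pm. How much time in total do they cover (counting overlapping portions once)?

4 h 35 min

Merged: 6:30 am-8:15 am, 12:10 pm-1:50 pm, 7:35 pm-8:45 pm.
Lengths: 1 h 45 min + 1 h 40 min + 1 h 10 min = 4 h 35 min.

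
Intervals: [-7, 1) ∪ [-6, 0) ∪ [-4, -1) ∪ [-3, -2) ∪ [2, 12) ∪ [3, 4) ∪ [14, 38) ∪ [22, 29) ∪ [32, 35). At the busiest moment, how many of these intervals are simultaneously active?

4

At -3, 4 of the intervals are simultaneously active.
No point has more.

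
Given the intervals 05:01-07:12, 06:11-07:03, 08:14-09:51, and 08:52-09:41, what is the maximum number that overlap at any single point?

Walk the sorted start/end points keeping a running depth.
The depth first hits 2 at 06:11.

2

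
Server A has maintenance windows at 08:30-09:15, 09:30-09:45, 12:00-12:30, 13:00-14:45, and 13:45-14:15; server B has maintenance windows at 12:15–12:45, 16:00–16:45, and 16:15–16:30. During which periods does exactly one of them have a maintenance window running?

08:30–09:15, 09:30–09:45, 12:00–12:15, 12:30–12:45, 13:00–14:45, 16:00–16:45

A, merged: 08:30–09:15, 09:30–09:45, 12:00–12:30, 13:00–14:45.
B, merged: 12:15–12:45, 16:00–16:45.
A \ B = 08:30–09:15, 09:30–09:45, 12:00–12:15, 13:00–14:45.
B \ A = 12:30–12:45, 16:00–16:45.
Union of the two gives the symmetric difference.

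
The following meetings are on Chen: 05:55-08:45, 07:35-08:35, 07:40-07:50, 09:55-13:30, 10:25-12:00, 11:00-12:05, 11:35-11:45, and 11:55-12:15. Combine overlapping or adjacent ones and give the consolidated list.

05:55–08:45, 09:55–13:30

07:35–08:35 overlaps/touches 05:55–08:45 → extend to 05:55–08:45.
07:40–07:50 overlaps/touches 05:55–08:45 → extend to 05:55–08:45.
09:55–13:30 is disjoint → start new block.
10:25–12:00 overlaps/touches 09:55–13:30 → extend to 09:55–13:30.
11:00–12:05 overlaps/touches 09:55–13:30 → extend to 09:55–13:30.
11:35–11:45 overlaps/touches 09:55–13:30 → extend to 09:55–13:30.
11:55–12:15 overlaps/touches 09:55–13:30 → extend to 09:55–13:30.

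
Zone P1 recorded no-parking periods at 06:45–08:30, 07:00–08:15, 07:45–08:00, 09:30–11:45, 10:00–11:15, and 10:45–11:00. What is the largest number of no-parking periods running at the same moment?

Walk the sorted start/end points keeping a running depth.
The depth first hits 3 at 07:45.

3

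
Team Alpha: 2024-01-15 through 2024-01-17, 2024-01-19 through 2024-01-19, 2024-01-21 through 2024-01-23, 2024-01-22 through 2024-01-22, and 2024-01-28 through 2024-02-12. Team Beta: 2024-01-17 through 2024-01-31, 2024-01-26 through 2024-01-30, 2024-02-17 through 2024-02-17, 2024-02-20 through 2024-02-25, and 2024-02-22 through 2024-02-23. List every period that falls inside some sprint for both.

Merge the first list: 2024-01-15 through 2024-01-17, 2024-01-19 through 2024-01-19, 2024-01-21 through 2024-01-23, 2024-01-28 through 2024-02-12.
Merge the second list: 2024-01-17 through 2024-01-31, 2024-02-17 through 2024-02-17, 2024-02-20 through 2024-02-25.
2024-01-15 through 2024-01-17 meets the second set on 2024-01-17 through 2024-01-17.
2024-01-19 through 2024-01-19 meets the second set on 2024-01-19 through 2024-01-19.
2024-01-21 through 2024-01-23 meets the second set on 2024-01-21 through 2024-01-23.
2024-01-28 through 2024-02-12 meets the second set on 2024-01-28 through 2024-01-31.

2024-01-17 through 2024-01-17, 2024-01-19 through 2024-01-19, 2024-01-21 through 2024-01-23, 2024-01-28 through 2024-01-31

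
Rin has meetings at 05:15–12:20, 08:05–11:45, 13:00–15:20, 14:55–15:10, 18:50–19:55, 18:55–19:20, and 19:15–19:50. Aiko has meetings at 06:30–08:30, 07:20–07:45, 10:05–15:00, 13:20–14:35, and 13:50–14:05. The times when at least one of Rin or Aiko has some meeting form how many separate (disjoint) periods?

2

A, merged: 05:15–12:20, 13:00–15:20, 18:50–19:55.
B, merged: 06:30–08:30, 10:05–15:00.
A ∪ B = 05:15–15:20, 18:50–19:55.
That is 2 disjoint pieces.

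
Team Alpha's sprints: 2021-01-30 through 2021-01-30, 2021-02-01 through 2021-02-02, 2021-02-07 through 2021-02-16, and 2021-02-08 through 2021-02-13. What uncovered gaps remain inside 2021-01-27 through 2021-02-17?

2021-01-27 through 2021-01-29, 2021-01-31 through 2021-01-31, 2021-02-03 through 2021-02-06, 2021-02-17 through 2021-02-17

Covered (merged): 2021-01-30 through 2021-01-30, 2021-02-01 through 2021-02-02, 2021-02-07 through 2021-02-16.
Gaps within 2021-01-27 through 2021-02-17: 2021-01-27 through 2021-01-29, 2021-01-31 through 2021-01-31, 2021-02-03 through 2021-02-06, 2021-02-17 through 2021-02-17.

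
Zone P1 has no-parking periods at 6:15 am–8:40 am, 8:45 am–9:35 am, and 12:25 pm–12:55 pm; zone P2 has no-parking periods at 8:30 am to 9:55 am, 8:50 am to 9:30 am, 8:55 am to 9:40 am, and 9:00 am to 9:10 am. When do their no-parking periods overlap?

Merge the second list: 8:30 am–9:55 am.
6:15 am–8:40 am meets the second set on 8:30 am–8:40 am.
8:45 am–9:35 am meets the second set on 8:45 am–9:35 am.
12:25 pm–12:55 pm: no overlap with the second set.

8:30 am–8:40 am, 8:45 am–9:35 am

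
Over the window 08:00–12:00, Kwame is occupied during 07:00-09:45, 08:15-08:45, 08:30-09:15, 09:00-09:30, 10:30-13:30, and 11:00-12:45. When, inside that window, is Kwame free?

The merged coverage is 07:00–09:45, 10:30–13:30.
Uncovered inside 08:00–12:00: 09:45–10:30.

09:45–10:30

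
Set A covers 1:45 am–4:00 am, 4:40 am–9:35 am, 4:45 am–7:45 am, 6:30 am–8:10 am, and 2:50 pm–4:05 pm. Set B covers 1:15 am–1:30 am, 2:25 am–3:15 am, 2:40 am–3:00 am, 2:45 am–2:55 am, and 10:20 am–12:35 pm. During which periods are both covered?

First set merges to 1:45 am–4:00 am, 4:40 am–9:35 am, 2:50 pm–4:05 pm.
Second set merges to 1:15 am–1:30 am, 2:25 am–3:15 am, 10:20 am–12:35 pm.
1:45 am–4:00 am meets the second set on 2:25 am–3:15 am.
4:40 am–9:35 am: no overlap with the second set.
2:50 pm–4:05 pm: no overlap with the second set.

2:25 am–3:15 am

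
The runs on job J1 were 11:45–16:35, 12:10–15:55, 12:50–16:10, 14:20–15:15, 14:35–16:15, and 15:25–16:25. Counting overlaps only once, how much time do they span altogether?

Merged: 11:45–16:35.
Length: 4 h 50 min.

4 h 50 min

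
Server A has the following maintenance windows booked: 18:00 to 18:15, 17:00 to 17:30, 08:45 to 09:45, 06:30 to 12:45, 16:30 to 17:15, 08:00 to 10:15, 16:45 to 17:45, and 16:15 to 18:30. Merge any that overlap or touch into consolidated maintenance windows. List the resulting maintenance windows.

Sort by start: 06:30–12:45, 08:00–10:15, 08:45–09:45, 16:15–18:30, 16:30–17:15, 16:45–17:45, 17:00–17:30, 18:00–18:15.
08:00–10:15 overlaps/touches 06:30–12:45 → extend to 06:30–12:45.
08:45–09:45 overlaps/touches 06:30–12:45 → extend to 06:30–12:45.
16:15–18:30 is disjoint → start new block.
16:30–17:15 overlaps/touches 16:15–18:30 → extend to 16:15–18:30.
16:45–17:45 overlaps/touches 16:15–18:30 → extend to 16:15–18:30.
17:00–17:30 overlaps/touches 16:15–18:30 → extend to 16:15–18:30.
18:00–18:15 overlaps/touches 16:15–18:30 → extend to 16:15–18:30.

06:30–12:45, 16:15–18:30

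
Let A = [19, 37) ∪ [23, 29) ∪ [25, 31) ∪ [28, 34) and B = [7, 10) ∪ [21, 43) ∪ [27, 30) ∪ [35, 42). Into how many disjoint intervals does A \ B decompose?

1

Merge the first list: [19, 37).
Merge the second list: [7, 10), [21, 43).
A \ B = [19, 21).
That is 1 disjoint piece.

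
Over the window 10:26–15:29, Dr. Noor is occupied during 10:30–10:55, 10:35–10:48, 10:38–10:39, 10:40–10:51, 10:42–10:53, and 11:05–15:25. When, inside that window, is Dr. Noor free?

10:26–10:30, 10:55–11:05, 15:25–15:29

After merging, the occupied span is 10:30–10:55, 11:05–15:25.
Complement within 10:26–15:29: 10:26–10:30, 10:55–11:05, 15:25–15:29.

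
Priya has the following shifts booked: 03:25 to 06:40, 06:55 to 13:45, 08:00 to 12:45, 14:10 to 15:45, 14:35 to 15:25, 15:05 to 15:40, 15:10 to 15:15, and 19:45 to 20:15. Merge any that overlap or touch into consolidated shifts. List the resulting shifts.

06:55-13:45 is disjoint → start new block.
08:00-12:45 overlaps/touches 06:55-13:45 → extend to 06:55-13:45.
14:10-15:45 is disjoint → start new block.
14:35-15:25 overlaps/touches 14:10-15:45 → extend to 14:10-15:45.
15:05-15:40 overlaps/touches 14:10-15:45 → extend to 14:10-15:45.
15:10-15:15 overlaps/touches 14:10-15:45 → extend to 14:10-15:45.
19:45-20:15 is disjoint → start new block.

03:25-06:40, 06:55-13:45, 14:10-15:45, 19:45-20:15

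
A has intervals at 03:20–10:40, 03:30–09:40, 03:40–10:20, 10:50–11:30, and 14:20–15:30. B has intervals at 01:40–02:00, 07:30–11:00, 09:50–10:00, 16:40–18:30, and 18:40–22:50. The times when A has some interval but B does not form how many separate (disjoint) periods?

3

First set merges to 03:20–10:40, 10:50–11:30, 14:20–15:30.
Second set merges to 01:40–02:00, 07:30–11:00, 16:40–18:30, 18:40–22:50.
A \ B = 03:20–07:30, 11:00–11:30, 14:20–15:30.
That is 3 disjoint pieces.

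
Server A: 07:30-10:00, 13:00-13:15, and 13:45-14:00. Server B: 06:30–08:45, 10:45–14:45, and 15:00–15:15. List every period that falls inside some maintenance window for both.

07:30–10:00 ∩ B → 07:30–08:45.
13:00–13:15 ∩ B → 13:00–13:15.
13:45–14:00 ∩ B → 13:45–14:00.

07:30–08:45, 13:00–13:15, 13:45–14:00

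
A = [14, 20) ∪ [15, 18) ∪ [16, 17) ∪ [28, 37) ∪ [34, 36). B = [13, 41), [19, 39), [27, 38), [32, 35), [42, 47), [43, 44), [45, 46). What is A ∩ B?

[14, 20) ∪ [28, 37)

A, merged: [14, 20), [28, 37).
B, merged: [13, 41), [42, 47).
[14, 20) overlaps B on [14, 20).
[28, 37) overlaps B on [28, 37).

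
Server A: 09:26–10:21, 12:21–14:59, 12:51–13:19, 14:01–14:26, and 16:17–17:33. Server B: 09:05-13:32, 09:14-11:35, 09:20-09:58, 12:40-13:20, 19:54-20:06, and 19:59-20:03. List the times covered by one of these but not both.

09:05-09:26, 10:21-12:21, 13:32-14:59, 16:17-17:33, 19:54-20:06

First set merges to 09:26-10:21, 12:21-14:59, 16:17-17:33.
Second set merges to 09:05-13:32, 19:54-20:06.
A but not B: 13:32-14:59, 16:17-17:33.
B but not A: 09:05-09:26, 10:21-12:21, 19:54-20:06.
Combining gives A △ B.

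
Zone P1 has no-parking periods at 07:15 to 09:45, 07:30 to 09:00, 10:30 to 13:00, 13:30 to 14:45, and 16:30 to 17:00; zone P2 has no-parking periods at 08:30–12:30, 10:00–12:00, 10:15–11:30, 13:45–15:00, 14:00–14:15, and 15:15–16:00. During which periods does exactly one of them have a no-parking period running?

Merge the first list: 07:15–09:45, 10:30–13:00, 13:30–14:45, 16:30–17:00.
Merge the second list: 08:30–12:30, 13:45–15:00, 15:15–16:00.
A \ B = 07:15–08:30, 12:30–13:00, 13:30–13:45, 16:30–17:00.
B \ A = 09:45–10:30, 14:45–15:00, 15:15–16:00.
Union of the two gives the symmetric difference.

07:15–08:30, 09:45–10:30, 12:30–13:00, 13:30–13:45, 14:45–15:00, 15:15–16:00, 16:30–17:00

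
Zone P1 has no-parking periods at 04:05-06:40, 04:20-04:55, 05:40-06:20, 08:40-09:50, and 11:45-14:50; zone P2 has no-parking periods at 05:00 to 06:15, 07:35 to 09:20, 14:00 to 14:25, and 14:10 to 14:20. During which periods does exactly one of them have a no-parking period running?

04:05–05:00, 06:15–06:40, 07:35–08:40, 09:20–09:50, 11:45–14:00, 14:25–14:50

Merge the first list: 04:05–06:40, 08:40–09:50, 11:45–14:50.
Merge the second list: 05:00–06:15, 07:35–09:20, 14:00–14:25.
Only in the first: 04:05–05:00, 06:15–06:40, 09:20–09:50, 11:45–14:00, 14:25–14:50.
Only in the second: 07:35–08:40.
Together these are the periods covered by exactly one.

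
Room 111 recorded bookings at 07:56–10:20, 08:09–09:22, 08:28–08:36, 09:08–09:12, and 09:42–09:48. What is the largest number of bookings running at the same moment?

3

At 08:28, 3 of the intervals are simultaneously active.
No point has more.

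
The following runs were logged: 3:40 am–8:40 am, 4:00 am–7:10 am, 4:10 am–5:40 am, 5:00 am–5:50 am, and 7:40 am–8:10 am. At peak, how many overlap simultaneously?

4

At 5:00 am, 4 of the intervals are simultaneously active.
No point has more.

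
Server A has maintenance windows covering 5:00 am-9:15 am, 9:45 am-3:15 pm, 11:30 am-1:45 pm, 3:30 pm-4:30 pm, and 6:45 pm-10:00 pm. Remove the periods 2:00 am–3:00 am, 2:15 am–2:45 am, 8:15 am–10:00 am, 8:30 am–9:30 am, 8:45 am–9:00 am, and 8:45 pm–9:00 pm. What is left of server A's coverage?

5:00 am–8:15 am, 10:00 am–3:15 pm, 3:30 pm–4:30 pm, 6:45 pm–8:45 pm, 9:00 pm–10:00 pm

First set merges to 5:00 am–9:15 am, 9:45 am–3:15 pm, 3:30 pm–4:30 pm, 6:45 pm–10:00 pm.
Second set merges to 2:00 am–3:00 am, 8:15 am–10:00 am, 8:45 pm–9:00 pm.
5:00 am–9:15 am \ B = 5:00 am–8:15 am.
9:45 am–3:15 pm \ B = 10:00 am–3:15 pm.
3:30 pm–4:30 pm: nothing removed.
6:45 pm–10:00 pm \ B = 6:45 pm–8:45 pm, 9:00 pm–10:00 pm.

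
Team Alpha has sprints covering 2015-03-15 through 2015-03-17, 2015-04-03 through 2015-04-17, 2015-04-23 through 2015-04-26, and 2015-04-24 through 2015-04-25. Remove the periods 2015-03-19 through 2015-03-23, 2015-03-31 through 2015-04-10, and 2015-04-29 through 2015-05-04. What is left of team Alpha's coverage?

2015-03-15 through 2015-03-17, 2015-04-11 through 2015-04-17, 2015-04-23 through 2015-04-26

First set merges to 2015-03-15 through 2015-03-17, 2015-04-03 through 2015-04-17, 2015-04-23 through 2015-04-26.
2015-03-15 through 2015-03-17 is untouched.
2015-04-03 through 2015-04-17 with B removed leaves 2015-04-11 through 2015-04-17.
2015-04-23 through 2015-04-26 is untouched.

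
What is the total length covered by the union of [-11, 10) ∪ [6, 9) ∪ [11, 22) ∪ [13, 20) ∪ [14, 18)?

32

Merged: [-11, 10), [11, 22).
Lengths: 21 + 11 = 32.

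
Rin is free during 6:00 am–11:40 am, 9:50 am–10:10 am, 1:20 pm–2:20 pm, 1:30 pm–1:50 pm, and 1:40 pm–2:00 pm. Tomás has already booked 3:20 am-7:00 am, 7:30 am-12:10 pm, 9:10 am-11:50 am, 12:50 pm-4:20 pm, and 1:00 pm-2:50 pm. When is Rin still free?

7:00 am–7:30 am

First set merges to 6:00 am–11:40 am, 1:20 pm–2:20 pm.
Second set merges to 3:20 am–7:00 am, 7:30 am–12:10 pm, 12:50 pm–4:20 pm.
6:00 am–11:40 am with B removed leaves 7:00 am–7:30 am.
1:20 pm–2:20 pm lies entirely inside B → drops out.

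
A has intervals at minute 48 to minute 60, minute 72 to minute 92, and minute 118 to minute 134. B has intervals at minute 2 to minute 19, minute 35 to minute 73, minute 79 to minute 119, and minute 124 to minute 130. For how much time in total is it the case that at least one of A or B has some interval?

A ∪ B = minute 2 to minute 19, minute 35 to minute 134.
Total: 17 minutes + 99 minutes = 116 minutes.

116 minutes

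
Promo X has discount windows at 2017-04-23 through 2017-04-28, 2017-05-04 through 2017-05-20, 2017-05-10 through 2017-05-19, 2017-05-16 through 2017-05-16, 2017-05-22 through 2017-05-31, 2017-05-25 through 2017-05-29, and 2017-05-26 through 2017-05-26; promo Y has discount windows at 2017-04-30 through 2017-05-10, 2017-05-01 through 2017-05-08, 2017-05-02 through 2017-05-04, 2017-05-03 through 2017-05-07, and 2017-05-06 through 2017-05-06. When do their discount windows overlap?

2017-05-04 through 2017-05-10

Merge the first list: 2017-04-23 through 2017-04-28, 2017-05-04 through 2017-05-20, 2017-05-22 through 2017-05-31.
Merge the second list: 2017-04-30 through 2017-05-10.
2017-04-23 through 2017-04-28 falls entirely outside B.
2017-05-04 through 2017-05-20 overlaps B on 2017-05-04 through 2017-05-10.
2017-05-22 through 2017-05-31 falls entirely outside B.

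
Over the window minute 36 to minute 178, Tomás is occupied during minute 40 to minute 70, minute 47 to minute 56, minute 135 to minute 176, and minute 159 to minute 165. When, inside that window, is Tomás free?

After merging, the occupied span is minute 40 to minute 70, minute 135 to minute 176.
Gaps within minute 36 to minute 178: minute 36 to minute 40, minute 70 to minute 135, minute 176 to minute 178.

minute 36 to minute 40, minute 70 to minute 135, minute 176 to minute 178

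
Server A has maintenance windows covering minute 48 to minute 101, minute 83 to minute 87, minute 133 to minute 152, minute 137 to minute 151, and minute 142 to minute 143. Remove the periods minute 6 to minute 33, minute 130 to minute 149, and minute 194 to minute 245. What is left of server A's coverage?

minute 48 to minute 101, minute 149 to minute 152

A, merged: minute 48 to minute 101, minute 133 to minute 152.
minute 48 to minute 101: no B overlap → unchanged.
minute 133 to minute 152 minus B → minute 149 to minute 152.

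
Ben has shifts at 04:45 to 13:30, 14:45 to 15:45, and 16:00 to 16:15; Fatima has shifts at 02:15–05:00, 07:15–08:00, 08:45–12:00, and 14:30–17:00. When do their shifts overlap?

04:45–05:00, 07:15–08:00, 08:45–12:00, 14:45–15:45, 16:00–16:15

04:45–13:30 meets the second set on 04:45–05:00, 07:15–08:00, 08:45–12:00.
14:45–15:45 meets the second set on 14:45–15:45.
16:00–16:15 meets the second set on 16:00–16:15.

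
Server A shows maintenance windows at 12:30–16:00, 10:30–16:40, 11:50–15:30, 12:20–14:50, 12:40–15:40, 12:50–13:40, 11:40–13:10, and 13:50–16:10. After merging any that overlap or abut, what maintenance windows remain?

10:30–16:40

Sort by start: 10:30–16:40, 11:40–13:10, 11:50–15:30, 12:20–14:50, 12:30–16:00, 12:40–15:40, 12:50–13:40, 13:50–16:10.
11:40–13:10 overlaps/touches 10:30–16:40 → extend to 10:30–16:40.
11:50–15:30 overlaps/touches 10:30–16:40 → extend to 10:30–16:40.
12:20–14:50 overlaps/touches 10:30–16:40 → extend to 10:30–16:40.
12:30–16:00 overlaps/touches 10:30–16:40 → extend to 10:30–16:40.
12:40–15:40 overlaps/touches 10:30–16:40 → extend to 10:30–16:40.
12:50–13:40 overlaps/touches 10:30–16:40 → extend to 10:30–16:40.
13:50–16:10 overlaps/touches 10:30–16:40 → extend to 10:30–16:40.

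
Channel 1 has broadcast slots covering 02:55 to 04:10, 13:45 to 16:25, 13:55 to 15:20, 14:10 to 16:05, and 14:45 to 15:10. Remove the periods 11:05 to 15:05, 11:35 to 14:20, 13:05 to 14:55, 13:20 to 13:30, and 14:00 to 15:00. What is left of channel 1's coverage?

First set merges to 02:55–04:10, 13:45–16:25.
Second set merges to 11:05–15:05.
02:55–04:10 is untouched.
13:45–16:25 with B removed leaves 15:05–16:25.

02:55–04:10, 15:05–16:25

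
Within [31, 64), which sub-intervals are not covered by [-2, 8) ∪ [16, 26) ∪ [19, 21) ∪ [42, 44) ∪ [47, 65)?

The merged coverage is [-2, 8), [16, 26), [42, 44), [47, 65).
Gaps within [31, 64): [31, 42), [44, 47).

[31, 42) ∪ [44, 47)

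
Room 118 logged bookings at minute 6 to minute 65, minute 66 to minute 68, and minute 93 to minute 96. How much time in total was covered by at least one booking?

Merged: minute 6 to minute 65, minute 66 to minute 68, minute 93 to minute 96.
Lengths: 59 minutes + 2 minutes + 3 minutes = 64 minutes.

64 minutes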